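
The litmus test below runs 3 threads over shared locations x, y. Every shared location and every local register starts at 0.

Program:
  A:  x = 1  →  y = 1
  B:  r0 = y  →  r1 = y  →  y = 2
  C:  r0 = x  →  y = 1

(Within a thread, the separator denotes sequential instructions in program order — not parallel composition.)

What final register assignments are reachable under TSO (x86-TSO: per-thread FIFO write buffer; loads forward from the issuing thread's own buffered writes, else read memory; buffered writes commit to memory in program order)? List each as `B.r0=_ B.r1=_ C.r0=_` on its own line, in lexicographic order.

outcome vector order: (B.r0,B.r1,C.r0)
|TSO outcomes| = 6

B.r0=0 B.r1=0 C.r0=0
B.r0=0 B.r1=0 C.r0=1
B.r0=0 B.r1=1 C.r0=0
B.r0=0 B.r1=1 C.r0=1
B.r0=1 B.r1=1 C.r0=0
B.r0=1 B.r1=1 C.r0=1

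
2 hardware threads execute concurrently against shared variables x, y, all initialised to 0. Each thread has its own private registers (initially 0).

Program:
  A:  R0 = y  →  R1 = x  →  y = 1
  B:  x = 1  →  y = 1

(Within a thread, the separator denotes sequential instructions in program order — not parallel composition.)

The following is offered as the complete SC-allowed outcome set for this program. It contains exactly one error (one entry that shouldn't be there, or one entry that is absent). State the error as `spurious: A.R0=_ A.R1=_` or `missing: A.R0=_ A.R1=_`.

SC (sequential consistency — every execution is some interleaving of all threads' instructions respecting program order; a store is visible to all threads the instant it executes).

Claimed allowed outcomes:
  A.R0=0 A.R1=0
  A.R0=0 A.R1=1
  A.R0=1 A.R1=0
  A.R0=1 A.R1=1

outcome vector order: (A.R0,A.R1)
SC: 3 outcomes — {<0 0> <0 1> <1 1>}
claimed∖SC = {<1 0>}

spurious: A.R0=1 A.R1=0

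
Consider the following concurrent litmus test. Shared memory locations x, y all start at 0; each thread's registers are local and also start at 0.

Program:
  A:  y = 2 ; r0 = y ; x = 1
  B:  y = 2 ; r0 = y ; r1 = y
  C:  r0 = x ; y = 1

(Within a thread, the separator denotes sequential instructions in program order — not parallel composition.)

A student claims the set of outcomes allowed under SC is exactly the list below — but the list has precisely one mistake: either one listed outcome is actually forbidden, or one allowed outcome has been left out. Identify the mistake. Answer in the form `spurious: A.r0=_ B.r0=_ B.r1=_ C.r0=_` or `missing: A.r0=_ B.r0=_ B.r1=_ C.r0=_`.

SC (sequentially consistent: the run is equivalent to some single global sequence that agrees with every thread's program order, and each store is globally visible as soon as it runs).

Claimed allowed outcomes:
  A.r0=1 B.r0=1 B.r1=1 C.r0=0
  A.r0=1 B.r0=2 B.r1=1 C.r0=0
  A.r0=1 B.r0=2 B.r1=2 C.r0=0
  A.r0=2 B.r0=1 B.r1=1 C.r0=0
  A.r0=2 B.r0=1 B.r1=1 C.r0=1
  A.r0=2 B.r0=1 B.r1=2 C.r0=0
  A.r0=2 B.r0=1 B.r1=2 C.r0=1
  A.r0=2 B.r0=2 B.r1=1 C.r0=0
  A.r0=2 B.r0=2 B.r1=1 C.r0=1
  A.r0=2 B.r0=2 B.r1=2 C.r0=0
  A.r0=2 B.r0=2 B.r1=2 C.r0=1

outcome vector order: (A.r0,B.r0,B.r1,C.r0)
under SC → 1/1/1/0; 1/2/1/0; 1/2/2/0; 2/1/1/0; 2/1/1/1; 2/1/2/0; 2/2/1/0; 2/2/1/1; 2/2/2/0; 2/2/2/1
claimed∖SC = {2/1/2/1}

spurious: A.r0=2 B.r0=1 B.r1=2 C.r0=1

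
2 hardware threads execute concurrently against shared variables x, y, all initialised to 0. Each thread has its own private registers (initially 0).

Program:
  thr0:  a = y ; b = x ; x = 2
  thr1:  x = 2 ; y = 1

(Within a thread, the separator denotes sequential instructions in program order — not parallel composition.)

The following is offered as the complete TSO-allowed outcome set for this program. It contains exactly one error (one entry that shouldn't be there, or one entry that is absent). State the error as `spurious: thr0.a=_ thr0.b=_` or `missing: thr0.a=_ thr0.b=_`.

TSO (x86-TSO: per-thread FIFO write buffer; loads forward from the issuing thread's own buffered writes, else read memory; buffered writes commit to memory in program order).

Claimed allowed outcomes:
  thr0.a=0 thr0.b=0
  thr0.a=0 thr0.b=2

missing: thr0.a=1 thr0.b=2

outcome vector order: (thr0.a,thr0.b)
under TSO → (0,0); (0,2); (1,2)
TSO∖claimed = {(1,2)}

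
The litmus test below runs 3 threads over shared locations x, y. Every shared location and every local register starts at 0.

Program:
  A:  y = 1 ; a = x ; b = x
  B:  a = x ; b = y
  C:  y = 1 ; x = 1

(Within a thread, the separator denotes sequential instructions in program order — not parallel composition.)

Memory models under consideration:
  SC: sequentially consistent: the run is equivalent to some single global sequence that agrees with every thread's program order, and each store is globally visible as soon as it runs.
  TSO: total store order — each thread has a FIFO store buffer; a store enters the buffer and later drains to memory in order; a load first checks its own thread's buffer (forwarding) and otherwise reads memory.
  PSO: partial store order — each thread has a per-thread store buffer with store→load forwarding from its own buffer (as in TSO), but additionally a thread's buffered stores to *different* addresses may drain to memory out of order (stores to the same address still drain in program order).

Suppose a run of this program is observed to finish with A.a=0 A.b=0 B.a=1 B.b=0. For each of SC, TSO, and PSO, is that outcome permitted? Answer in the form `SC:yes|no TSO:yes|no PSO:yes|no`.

SC:no TSO:no PSO:yes

outcome vector order: (A.a,A.b,B.a,B.b)
[SC] allowed = {0000, 0001, 0011, 0100, 0101, 0111, 1100, 1101, 1111}
[TSO] allowed = {0000, 0001, 0011, 0100, 0101, 0111, 1100, 1101, 1111}
[PSO] allowed = {0000, 0001, 0010, 0011, 0100, 0101, 0110, 0111, 1100, 1101, 1110, 1111}
target 0010 ∈ {PSO}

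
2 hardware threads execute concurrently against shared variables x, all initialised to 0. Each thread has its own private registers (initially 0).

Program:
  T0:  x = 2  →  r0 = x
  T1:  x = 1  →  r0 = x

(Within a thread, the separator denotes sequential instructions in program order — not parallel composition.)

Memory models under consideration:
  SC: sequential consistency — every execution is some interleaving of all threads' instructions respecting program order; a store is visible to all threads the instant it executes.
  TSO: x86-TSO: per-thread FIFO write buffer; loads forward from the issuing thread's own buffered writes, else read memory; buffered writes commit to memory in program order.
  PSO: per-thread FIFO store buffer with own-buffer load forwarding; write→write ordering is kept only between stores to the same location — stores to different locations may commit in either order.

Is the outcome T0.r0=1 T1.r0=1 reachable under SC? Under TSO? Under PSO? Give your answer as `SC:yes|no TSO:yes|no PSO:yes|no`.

SC:yes TSO:yes PSO:yes

outcome vector order: (T0.r0,T1.r0)
SC (3): 11, 21, 22
TSO (3): 11, 21, 22
PSO (3): 11, 21, 22
target 11 ∈ {SC,TSO,PSO}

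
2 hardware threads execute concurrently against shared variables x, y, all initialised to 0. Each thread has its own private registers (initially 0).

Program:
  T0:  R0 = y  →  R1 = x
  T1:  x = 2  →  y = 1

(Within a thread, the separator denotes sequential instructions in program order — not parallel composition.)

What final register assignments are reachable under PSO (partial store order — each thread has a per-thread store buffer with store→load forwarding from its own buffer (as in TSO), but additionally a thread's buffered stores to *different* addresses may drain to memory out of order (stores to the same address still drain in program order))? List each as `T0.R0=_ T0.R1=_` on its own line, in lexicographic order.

outcome vector order: (T0.R0,T0.R1)
|PSO outcomes| = 4

T0.R0=0 T0.R1=0
T0.R0=0 T0.R1=2
T0.R0=1 T0.R1=0
T0.R0=1 T0.R1=2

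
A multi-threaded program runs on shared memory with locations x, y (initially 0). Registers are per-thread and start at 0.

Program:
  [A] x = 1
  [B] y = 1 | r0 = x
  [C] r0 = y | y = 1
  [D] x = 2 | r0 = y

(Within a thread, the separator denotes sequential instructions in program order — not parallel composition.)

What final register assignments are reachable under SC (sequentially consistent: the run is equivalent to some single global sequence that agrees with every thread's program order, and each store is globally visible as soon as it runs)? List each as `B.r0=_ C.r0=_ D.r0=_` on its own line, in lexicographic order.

B.r0=0 C.r0=0 D.r0=1
B.r0=0 C.r0=1 D.r0=1
B.r0=1 C.r0=0 D.r0=0
B.r0=1 C.r0=0 D.r0=1
B.r0=1 C.r0=1 D.r0=0
B.r0=1 C.r0=1 D.r0=1
B.r0=2 C.r0=0 D.r0=0
B.r0=2 C.r0=0 D.r0=1
B.r0=2 C.r0=1 D.r0=0
B.r0=2 C.r0=1 D.r0=1

outcome vector order: (B.r0,C.r0,D.r0)
|SC outcomes| = 10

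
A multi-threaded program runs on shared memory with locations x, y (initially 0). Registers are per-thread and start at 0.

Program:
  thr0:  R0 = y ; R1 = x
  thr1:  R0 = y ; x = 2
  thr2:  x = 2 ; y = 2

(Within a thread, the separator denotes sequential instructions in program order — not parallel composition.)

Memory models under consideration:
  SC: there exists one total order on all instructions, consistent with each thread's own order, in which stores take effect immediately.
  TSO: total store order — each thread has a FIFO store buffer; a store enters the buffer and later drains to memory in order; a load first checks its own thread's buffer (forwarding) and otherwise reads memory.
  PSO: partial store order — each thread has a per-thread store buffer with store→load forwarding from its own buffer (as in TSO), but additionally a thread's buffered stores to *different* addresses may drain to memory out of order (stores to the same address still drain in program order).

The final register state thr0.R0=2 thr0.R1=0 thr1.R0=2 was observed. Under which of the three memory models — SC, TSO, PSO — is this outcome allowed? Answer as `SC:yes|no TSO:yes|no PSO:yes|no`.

SC:no TSO:no PSO:yes

outcome vector order: (thr0.R0,thr0.R1,thr1.R0)
SC (6): (0,0,0), (0,0,2), (0,2,0), (0,2,2), (2,2,0), (2,2,2)
TSO (6): (0,0,0), (0,0,2), (0,2,0), (0,2,2), (2,2,0), (2,2,2)
PSO (8): (0,0,0), (0,0,2), (0,2,0), (0,2,2), (2,0,0), (2,0,2), (2,2,0), (2,2,2)
target (2,0,2) ∈ {PSO}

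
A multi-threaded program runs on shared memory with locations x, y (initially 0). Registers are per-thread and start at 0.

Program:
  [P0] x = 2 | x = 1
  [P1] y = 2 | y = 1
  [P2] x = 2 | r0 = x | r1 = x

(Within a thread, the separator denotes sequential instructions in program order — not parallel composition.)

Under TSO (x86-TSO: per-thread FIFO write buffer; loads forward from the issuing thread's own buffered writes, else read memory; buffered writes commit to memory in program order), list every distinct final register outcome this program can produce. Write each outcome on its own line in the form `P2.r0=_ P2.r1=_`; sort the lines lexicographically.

outcome vector order: (P2.r0,P2.r1)
|TSO outcomes| = 3

P2.r0=1 P2.r1=1
P2.r0=2 P2.r1=1
P2.r0=2 P2.r1=2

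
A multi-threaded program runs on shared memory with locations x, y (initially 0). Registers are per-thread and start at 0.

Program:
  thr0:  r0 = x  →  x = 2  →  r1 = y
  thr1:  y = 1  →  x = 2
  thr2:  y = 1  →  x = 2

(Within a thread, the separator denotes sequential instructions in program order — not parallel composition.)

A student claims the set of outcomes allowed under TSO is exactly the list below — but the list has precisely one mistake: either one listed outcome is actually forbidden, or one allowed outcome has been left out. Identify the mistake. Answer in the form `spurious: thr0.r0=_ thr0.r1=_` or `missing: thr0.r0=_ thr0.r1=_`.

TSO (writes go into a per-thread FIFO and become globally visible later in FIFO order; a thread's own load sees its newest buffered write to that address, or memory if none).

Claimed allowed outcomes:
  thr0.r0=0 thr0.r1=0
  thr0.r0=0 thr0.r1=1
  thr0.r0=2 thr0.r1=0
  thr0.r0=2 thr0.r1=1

outcome vector order: (thr0.r0,thr0.r1)
TSO (3): <0 0> <0 1> <2 1>
claimed∖TSO = {<2 0>}

spurious: thr0.r0=2 thr0.r1=0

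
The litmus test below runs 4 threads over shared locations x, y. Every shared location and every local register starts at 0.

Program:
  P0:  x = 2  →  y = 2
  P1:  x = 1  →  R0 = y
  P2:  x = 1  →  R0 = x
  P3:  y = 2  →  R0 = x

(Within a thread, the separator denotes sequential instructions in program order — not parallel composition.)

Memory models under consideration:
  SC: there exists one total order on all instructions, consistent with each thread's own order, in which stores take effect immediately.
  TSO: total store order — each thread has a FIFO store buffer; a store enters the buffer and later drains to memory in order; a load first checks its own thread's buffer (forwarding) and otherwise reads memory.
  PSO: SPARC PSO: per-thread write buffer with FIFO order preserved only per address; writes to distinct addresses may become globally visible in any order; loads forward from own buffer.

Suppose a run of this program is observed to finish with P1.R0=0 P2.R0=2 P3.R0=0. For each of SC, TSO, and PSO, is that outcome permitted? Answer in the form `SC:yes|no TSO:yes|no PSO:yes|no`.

outcome vector order: (P1.R0,P2.R0,P3.R0)
[SC] allowed = {0/1/1 0/1/2 0/2/1 0/2/2 2/1/0 2/1/1 2/1/2 2/2/0 2/2/1 2/2/2}
[TSO] allowed = {0/1/0 0/1/1 0/1/2 0/2/0 0/2/1 0/2/2 2/1/0 2/1/1 2/1/2 2/2/0 2/2/1 2/2/2}
[PSO] allowed = {0/1/0 0/1/1 0/1/2 0/2/0 0/2/1 0/2/2 2/1/0 2/1/1 2/1/2 2/2/0 2/2/1 2/2/2}
target 0/2/0 ∈ {TSO,PSO}

SC:no TSO:yes PSO:yes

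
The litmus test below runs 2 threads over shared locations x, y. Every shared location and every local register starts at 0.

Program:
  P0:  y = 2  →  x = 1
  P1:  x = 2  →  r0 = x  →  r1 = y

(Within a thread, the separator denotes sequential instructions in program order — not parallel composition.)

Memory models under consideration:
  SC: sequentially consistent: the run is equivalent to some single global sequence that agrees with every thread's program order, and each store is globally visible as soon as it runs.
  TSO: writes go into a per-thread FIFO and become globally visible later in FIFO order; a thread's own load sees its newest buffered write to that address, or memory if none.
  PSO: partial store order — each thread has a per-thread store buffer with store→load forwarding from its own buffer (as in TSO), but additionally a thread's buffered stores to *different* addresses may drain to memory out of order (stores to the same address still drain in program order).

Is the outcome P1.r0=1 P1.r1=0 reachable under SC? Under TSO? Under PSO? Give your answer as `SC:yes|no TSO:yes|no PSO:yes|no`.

SC:no TSO:no PSO:yes

outcome vector order: (P1.r0,P1.r1)
under SC → 1/2 2/0 2/2
under TSO → 1/2 2/0 2/2
under PSO → 1/0 1/2 2/0 2/2
target 1/0 ∈ {PSO}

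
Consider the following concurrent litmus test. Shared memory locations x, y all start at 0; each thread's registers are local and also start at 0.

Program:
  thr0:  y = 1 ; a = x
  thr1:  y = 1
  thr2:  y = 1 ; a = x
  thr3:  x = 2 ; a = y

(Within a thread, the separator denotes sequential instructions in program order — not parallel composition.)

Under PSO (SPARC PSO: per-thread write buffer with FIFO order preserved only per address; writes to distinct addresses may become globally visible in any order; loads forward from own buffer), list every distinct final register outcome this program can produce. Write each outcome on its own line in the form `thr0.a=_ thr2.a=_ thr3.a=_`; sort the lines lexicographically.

thr0.a=0 thr2.a=0 thr3.a=0
thr0.a=0 thr2.a=0 thr3.a=1
thr0.a=0 thr2.a=2 thr3.a=0
thr0.a=0 thr2.a=2 thr3.a=1
thr0.a=2 thr2.a=0 thr3.a=0
thr0.a=2 thr2.a=0 thr3.a=1
thr0.a=2 thr2.a=2 thr3.a=0
thr0.a=2 thr2.a=2 thr3.a=1

outcome vector order: (thr0.a,thr2.a,thr3.a)
|PSO outcomes| = 8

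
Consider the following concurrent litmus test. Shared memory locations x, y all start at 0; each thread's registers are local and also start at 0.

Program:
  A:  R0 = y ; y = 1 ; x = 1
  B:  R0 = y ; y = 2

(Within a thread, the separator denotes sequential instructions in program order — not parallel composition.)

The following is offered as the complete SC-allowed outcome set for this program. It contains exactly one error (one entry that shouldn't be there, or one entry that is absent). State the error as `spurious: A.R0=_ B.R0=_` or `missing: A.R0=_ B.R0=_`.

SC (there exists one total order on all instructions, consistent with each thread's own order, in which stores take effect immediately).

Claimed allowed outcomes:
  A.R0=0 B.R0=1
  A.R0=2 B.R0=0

outcome vector order: (A.R0,B.R0)
SC (3): (0,0); (0,1); (2,0)
SC∖claimed = {(0,0)}

missing: A.R0=0 B.R0=0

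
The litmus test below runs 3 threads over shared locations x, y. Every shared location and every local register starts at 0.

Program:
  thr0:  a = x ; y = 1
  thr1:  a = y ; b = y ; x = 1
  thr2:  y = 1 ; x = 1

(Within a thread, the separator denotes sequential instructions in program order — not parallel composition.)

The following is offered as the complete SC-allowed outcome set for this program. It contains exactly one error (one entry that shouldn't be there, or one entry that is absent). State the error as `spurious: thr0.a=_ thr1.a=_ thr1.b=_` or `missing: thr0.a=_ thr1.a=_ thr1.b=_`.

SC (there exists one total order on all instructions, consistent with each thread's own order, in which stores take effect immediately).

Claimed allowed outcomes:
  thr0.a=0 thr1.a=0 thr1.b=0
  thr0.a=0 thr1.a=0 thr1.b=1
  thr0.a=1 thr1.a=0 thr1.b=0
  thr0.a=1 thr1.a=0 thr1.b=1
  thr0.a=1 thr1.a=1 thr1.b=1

missing: thr0.a=0 thr1.a=1 thr1.b=1

outcome vector order: (thr0.a,thr1.a,thr1.b)
[SC] allowed = {(0,0,0); (0,0,1); (0,1,1); (1,0,0); (1,0,1); (1,1,1)}
SC∖claimed = {(0,1,1)}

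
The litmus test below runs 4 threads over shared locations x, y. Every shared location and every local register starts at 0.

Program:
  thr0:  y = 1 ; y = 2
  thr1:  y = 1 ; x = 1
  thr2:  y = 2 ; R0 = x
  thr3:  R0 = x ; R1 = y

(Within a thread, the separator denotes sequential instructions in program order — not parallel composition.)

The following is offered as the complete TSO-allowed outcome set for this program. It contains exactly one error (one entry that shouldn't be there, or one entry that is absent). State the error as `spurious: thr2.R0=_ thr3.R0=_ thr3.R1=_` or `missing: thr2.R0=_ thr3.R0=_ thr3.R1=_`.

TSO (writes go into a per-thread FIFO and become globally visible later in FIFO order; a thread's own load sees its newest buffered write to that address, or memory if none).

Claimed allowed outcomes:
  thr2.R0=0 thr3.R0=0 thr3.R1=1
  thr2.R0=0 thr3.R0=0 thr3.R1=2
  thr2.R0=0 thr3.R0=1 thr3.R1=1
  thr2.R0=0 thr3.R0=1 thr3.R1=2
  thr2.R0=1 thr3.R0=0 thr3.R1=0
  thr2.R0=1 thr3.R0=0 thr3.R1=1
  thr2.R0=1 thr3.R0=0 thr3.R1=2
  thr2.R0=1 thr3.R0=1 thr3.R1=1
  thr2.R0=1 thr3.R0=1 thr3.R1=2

missing: thr2.R0=0 thr3.R0=0 thr3.R1=0

outcome vector order: (thr2.R0,thr3.R0,thr3.R1)
[TSO] allowed = {(0,0,0); (0,0,1); (0,0,2); (0,1,1); (0,1,2); (1,0,0); (1,0,1); (1,0,2); (1,1,1); (1,1,2)}
TSO∖claimed = {(0,0,0)}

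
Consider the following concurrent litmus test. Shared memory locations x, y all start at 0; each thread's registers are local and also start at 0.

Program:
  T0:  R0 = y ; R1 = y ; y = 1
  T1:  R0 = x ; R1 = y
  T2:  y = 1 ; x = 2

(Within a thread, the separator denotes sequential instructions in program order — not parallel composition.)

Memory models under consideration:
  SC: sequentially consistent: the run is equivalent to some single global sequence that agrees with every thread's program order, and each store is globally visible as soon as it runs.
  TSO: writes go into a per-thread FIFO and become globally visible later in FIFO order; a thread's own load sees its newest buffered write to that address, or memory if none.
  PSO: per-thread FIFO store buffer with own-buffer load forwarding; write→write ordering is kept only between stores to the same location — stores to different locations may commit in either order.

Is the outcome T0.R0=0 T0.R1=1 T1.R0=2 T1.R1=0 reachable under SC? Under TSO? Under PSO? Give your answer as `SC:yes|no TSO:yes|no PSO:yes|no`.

outcome vector order: (T0.R0,T0.R1,T1.R0,T1.R1)
[SC] allowed = {(0,0,0,0) (0,0,0,1) (0,0,2,1) (0,1,0,0) (0,1,0,1) (0,1,2,1) (1,1,0,0) (1,1,0,1) (1,1,2,1)}
[TSO] allowed = {(0,0,0,0) (0,0,0,1) (0,0,2,1) (0,1,0,0) (0,1,0,1) (0,1,2,1) (1,1,0,0) (1,1,0,1) (1,1,2,1)}
[PSO] allowed = {(0,0,0,0) (0,0,0,1) (0,0,2,0) (0,0,2,1) (0,1,0,0) (0,1,0,1) (0,1,2,0) (0,1,2,1) (1,1,0,0) (1,1,0,1) (1,1,2,0) (1,1,2,1)}
target (0,1,2,0) ∈ {PSO}

SC:no TSO:no PSO:yes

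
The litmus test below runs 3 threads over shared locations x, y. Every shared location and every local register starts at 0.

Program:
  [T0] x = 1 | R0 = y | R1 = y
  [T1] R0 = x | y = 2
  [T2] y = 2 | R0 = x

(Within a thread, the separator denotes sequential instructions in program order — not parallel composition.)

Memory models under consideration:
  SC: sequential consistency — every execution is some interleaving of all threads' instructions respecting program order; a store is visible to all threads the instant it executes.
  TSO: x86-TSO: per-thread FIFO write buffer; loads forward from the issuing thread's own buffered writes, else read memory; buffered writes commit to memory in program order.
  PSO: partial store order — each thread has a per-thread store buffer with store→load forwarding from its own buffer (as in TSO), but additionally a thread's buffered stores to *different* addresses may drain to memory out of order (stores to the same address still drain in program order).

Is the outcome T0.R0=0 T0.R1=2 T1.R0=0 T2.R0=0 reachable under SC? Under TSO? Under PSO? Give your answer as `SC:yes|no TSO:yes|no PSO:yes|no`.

outcome vector order: (T0.R0,T0.R1,T1.R0,T2.R0)
SC: 8 outcomes — {(0,0,0,1) (0,0,1,1) (0,2,0,1) (0,2,1,1) (2,2,0,0) (2,2,0,1) (2,2,1,0) (2,2,1,1)}
TSO: 12 outcomes — {(0,0,0,0) (0,0,0,1) (0,0,1,0) (0,0,1,1) (0,2,0,0) (0,2,0,1) (0,2,1,0) (0,2,1,1) (2,2,0,0) (2,2,0,1) (2,2,1,0) (2,2,1,1)}
PSO: 12 outcomes — {(0,0,0,0) (0,0,0,1) (0,0,1,0) (0,0,1,1) (0,2,0,0) (0,2,0,1) (0,2,1,0) (0,2,1,1) (2,2,0,0) (2,2,0,1) (2,2,1,0) (2,2,1,1)}
target (0,2,0,0) ∈ {TSO,PSO}

SC:no TSO:yes PSO:yes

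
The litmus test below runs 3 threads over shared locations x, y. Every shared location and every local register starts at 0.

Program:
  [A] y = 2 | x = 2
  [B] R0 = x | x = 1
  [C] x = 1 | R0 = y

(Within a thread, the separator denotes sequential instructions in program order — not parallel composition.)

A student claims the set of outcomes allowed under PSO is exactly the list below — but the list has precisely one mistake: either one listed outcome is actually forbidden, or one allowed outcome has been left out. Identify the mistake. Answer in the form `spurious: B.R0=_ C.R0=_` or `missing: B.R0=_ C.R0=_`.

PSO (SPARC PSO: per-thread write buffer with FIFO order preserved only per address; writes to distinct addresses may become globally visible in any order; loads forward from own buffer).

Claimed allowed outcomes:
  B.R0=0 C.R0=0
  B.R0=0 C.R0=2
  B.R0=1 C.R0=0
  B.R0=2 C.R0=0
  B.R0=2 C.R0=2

missing: B.R0=1 C.R0=2

outcome vector order: (B.R0,C.R0)
PSO (6): 0/0, 0/2, 1/0, 1/2, 2/0, 2/2
PSO∖claimed = {1/2}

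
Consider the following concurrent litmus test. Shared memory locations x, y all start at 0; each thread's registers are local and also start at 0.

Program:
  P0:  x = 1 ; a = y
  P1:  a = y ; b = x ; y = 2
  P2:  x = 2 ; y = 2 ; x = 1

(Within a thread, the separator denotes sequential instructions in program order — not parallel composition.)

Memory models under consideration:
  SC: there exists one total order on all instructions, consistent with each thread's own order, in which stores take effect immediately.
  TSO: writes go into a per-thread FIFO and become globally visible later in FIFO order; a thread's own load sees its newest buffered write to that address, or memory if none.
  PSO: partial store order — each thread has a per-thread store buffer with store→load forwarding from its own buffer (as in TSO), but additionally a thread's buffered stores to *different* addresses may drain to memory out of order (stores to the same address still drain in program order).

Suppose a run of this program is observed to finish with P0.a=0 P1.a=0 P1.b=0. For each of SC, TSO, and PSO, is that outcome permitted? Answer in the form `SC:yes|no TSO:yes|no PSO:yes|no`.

SC:yes TSO:yes PSO:yes

outcome vector order: (P0.a,P1.a,P1.b)
SC: 10 outcomes — {000, 001, 002, 021, 022, 200, 201, 202, 221, 222}
TSO: 10 outcomes — {000, 001, 002, 021, 022, 200, 201, 202, 221, 222}
PSO: 12 outcomes — {000, 001, 002, 020, 021, 022, 200, 201, 202, 220, 221, 222}
target 000 ∈ {SC,TSO,PSO}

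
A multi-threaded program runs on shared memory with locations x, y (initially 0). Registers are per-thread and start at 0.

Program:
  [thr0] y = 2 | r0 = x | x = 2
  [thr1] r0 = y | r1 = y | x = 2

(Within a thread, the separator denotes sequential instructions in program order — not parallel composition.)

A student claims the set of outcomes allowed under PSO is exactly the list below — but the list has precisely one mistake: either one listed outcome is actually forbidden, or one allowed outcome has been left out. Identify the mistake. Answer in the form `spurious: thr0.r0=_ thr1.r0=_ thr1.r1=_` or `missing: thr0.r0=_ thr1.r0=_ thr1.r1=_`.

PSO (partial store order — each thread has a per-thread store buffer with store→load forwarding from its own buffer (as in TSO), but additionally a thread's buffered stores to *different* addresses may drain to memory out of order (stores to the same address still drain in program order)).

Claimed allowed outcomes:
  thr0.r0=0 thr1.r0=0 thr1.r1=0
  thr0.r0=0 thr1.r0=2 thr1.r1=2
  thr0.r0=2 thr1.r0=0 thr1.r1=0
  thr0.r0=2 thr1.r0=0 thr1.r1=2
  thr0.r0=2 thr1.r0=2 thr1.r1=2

outcome vector order: (thr0.r0,thr1.r0,thr1.r1)
PSO (6): (0,0,0); (0,0,2); (0,2,2); (2,0,0); (2,0,2); (2,2,2)
PSO∖claimed = {(0,0,2)}

missing: thr0.r0=0 thr1.r0=0 thr1.r1=2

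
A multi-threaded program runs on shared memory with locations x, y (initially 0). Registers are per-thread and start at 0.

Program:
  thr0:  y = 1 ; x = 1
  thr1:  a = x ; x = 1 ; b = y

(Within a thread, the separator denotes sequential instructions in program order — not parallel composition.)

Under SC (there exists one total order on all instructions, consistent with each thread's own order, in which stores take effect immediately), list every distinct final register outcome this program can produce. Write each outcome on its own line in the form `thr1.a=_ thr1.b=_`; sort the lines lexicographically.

thr1.a=0 thr1.b=0
thr1.a=0 thr1.b=1
thr1.a=1 thr1.b=1

outcome vector order: (thr1.a,thr1.b)
|SC outcomes| = 3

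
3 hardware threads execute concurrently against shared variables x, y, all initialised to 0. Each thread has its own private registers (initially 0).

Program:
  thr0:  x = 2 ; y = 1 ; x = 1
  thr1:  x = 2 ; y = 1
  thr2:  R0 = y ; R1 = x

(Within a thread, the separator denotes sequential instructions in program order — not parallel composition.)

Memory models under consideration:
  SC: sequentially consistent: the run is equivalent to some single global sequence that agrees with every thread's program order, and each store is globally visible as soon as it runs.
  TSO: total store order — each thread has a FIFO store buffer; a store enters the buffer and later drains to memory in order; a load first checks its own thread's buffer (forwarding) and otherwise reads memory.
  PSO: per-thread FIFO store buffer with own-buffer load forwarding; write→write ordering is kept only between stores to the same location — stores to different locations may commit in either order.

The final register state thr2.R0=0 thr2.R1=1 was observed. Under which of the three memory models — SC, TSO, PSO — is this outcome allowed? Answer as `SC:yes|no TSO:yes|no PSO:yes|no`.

SC:yes TSO:yes PSO:yes

outcome vector order: (thr2.R0,thr2.R1)
SC (5): 0/0 0/1 0/2 1/1 1/2
TSO (5): 0/0 0/1 0/2 1/1 1/2
PSO (6): 0/0 0/1 0/2 1/0 1/1 1/2
target 0/1 ∈ {SC,TSO,PSO}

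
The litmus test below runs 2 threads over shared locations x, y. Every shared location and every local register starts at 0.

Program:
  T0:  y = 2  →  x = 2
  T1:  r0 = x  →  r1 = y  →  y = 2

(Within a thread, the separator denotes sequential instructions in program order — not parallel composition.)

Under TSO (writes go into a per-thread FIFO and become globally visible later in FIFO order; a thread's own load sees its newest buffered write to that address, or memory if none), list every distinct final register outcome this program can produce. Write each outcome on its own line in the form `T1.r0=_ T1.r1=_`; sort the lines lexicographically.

T1.r0=0 T1.r1=0
T1.r0=0 T1.r1=2
T1.r0=2 T1.r1=2

outcome vector order: (T1.r0,T1.r1)
|TSO outcomes| = 3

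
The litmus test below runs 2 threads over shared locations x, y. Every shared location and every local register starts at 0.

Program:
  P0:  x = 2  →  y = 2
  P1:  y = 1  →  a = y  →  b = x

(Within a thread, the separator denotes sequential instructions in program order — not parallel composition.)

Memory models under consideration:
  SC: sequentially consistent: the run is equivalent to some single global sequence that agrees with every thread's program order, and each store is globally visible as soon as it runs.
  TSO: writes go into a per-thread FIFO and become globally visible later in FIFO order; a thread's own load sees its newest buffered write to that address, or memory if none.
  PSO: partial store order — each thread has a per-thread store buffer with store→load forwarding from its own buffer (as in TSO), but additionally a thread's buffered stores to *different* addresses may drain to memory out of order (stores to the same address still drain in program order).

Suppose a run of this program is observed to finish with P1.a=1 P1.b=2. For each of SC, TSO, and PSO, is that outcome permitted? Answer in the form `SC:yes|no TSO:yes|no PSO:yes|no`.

outcome vector order: (P1.a,P1.b)
under SC → 10, 12, 22
under TSO → 10, 12, 22
under PSO → 10, 12, 20, 22
target 12 ∈ {SC,TSO,PSO}

SC:yes TSO:yes PSO:yes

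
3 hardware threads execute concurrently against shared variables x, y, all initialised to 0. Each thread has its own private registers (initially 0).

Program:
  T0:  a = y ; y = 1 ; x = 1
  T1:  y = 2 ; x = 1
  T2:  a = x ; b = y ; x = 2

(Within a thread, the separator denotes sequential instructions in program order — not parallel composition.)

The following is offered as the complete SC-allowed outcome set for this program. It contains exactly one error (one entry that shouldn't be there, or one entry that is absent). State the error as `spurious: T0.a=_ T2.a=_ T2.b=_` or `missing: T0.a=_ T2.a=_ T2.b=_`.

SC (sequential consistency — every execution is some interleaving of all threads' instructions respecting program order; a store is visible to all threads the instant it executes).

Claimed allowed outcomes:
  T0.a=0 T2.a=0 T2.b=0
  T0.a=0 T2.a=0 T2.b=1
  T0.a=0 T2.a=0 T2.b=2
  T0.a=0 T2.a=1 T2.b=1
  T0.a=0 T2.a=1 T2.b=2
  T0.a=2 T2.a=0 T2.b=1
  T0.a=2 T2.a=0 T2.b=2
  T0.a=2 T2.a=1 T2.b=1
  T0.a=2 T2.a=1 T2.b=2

missing: T0.a=2 T2.a=0 T2.b=0

outcome vector order: (T0.a,T2.a,T2.b)
SC: 10 outcomes — {<0 0 0> <0 0 1> <0 0 2> <0 1 1> <0 1 2> <2 0 0> <2 0 1> <2 0 2> <2 1 1> <2 1 2>}
SC∖claimed = {<2 0 0>}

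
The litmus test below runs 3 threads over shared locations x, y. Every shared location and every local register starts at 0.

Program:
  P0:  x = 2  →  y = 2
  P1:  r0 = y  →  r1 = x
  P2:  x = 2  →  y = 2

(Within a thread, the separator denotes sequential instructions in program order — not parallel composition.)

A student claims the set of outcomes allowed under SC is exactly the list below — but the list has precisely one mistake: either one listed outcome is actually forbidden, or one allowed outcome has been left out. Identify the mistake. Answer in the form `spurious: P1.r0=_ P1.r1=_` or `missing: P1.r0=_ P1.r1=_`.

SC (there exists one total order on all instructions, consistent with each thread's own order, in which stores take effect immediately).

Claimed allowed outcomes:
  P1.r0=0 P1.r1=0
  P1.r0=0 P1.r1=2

outcome vector order: (P1.r0,P1.r1)
SC (3): <0 0>, <0 2>, <2 2>
SC∖claimed = {<2 2>}

missing: P1.r0=2 P1.r1=2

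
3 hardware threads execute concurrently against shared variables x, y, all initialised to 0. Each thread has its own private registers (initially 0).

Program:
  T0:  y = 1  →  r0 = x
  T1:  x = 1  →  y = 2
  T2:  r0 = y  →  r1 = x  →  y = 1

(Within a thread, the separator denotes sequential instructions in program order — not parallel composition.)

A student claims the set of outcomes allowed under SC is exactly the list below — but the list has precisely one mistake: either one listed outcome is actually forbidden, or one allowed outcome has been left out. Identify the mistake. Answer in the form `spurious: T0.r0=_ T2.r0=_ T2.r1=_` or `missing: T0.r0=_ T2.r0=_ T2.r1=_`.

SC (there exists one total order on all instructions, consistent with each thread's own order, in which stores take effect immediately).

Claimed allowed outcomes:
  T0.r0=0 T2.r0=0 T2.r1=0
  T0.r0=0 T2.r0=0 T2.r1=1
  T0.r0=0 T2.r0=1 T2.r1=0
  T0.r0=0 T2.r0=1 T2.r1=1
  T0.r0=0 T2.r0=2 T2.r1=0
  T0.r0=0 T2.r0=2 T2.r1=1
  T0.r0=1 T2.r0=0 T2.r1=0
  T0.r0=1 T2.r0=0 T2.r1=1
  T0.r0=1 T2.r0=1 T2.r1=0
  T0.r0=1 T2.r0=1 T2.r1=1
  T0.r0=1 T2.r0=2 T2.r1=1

outcome vector order: (T0.r0,T2.r0,T2.r1)
[SC] allowed = {000; 001; 010; 011; 021; 100; 101; 110; 111; 121}
claimed∖SC = {020}

spurious: T0.r0=0 T2.r0=2 T2.r1=0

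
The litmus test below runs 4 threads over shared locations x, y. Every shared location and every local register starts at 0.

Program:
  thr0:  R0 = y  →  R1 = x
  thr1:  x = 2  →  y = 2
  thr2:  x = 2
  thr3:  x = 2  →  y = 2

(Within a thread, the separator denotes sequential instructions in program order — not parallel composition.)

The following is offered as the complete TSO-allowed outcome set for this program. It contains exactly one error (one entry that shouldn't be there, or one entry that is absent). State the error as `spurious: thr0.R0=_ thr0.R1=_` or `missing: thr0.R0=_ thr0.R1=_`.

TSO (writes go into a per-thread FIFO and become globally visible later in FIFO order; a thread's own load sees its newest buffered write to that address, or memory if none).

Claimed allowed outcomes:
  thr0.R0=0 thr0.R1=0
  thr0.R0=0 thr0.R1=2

missing: thr0.R0=2 thr0.R1=2

outcome vector order: (thr0.R0,thr0.R1)
TSO (3): <0 0>; <0 2>; <2 2>
TSO∖claimed = {<2 2>}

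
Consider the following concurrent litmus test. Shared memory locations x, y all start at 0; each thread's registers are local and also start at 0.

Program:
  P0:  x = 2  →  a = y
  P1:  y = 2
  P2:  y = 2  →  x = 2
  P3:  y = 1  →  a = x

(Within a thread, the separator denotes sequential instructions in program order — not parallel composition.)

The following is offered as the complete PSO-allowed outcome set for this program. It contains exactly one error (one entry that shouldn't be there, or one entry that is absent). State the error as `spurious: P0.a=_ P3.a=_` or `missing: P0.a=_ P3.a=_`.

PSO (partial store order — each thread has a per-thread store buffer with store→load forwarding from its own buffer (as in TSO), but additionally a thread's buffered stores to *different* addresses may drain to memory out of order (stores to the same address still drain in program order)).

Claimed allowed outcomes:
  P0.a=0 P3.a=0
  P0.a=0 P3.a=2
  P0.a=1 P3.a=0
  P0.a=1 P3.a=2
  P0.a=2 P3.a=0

outcome vector order: (P0.a,P3.a)
under PSO → (0,0), (0,2), (1,0), (1,2), (2,0), (2,2)
PSO∖claimed = {(2,2)}

missing: P0.a=2 P3.a=2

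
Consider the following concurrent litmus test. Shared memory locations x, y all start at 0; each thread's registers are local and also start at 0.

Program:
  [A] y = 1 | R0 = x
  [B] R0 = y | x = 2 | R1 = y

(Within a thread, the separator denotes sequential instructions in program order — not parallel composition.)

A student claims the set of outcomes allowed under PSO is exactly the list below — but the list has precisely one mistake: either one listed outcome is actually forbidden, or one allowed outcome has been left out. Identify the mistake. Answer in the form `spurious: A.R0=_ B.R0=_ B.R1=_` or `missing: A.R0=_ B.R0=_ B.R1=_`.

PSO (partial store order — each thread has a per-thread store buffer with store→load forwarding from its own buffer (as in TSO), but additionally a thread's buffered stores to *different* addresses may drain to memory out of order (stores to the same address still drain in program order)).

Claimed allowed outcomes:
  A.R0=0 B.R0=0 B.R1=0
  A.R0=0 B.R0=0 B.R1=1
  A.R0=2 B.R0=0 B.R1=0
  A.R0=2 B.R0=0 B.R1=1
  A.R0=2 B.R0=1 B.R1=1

missing: A.R0=0 B.R0=1 B.R1=1

outcome vector order: (A.R0,B.R0,B.R1)
PSO: 6 outcomes — {<0 0 0> <0 0 1> <0 1 1> <2 0 0> <2 0 1> <2 1 1>}
PSO∖claimed = {<0 1 1>}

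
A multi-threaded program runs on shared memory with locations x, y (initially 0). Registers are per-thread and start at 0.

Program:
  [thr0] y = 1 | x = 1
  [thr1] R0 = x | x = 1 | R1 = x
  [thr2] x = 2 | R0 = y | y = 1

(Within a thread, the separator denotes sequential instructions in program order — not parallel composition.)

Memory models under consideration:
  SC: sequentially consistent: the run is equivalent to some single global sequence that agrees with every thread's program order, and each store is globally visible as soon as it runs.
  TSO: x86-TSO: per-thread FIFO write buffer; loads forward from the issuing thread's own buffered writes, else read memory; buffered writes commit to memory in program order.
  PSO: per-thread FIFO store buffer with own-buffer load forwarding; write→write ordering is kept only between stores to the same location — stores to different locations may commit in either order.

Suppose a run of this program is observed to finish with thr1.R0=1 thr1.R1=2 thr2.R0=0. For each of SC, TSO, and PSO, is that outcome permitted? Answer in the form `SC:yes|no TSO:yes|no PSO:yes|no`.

SC:no TSO:yes PSO:yes

outcome vector order: (thr1.R0,thr1.R1,thr2.R0)
[SC] allowed = {010 011 020 021 110 111 121 210 211}
[TSO] allowed = {010 011 020 021 110 111 120 121 210 211}
[PSO] allowed = {010 011 020 021 110 111 120 121 210 211}
target 120 ∈ {TSO,PSO}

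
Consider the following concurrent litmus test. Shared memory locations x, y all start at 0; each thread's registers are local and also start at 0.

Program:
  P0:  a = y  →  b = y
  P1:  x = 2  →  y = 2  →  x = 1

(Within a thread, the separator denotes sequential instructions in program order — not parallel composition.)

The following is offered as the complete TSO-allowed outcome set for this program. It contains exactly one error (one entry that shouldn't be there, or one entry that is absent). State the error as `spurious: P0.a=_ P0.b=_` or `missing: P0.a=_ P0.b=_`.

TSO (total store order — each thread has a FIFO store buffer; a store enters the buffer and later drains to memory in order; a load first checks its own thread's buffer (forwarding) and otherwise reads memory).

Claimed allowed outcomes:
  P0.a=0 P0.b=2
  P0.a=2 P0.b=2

missing: P0.a=0 P0.b=0

outcome vector order: (P0.a,P0.b)
TSO (3): 00; 02; 22
TSO∖claimed = {00}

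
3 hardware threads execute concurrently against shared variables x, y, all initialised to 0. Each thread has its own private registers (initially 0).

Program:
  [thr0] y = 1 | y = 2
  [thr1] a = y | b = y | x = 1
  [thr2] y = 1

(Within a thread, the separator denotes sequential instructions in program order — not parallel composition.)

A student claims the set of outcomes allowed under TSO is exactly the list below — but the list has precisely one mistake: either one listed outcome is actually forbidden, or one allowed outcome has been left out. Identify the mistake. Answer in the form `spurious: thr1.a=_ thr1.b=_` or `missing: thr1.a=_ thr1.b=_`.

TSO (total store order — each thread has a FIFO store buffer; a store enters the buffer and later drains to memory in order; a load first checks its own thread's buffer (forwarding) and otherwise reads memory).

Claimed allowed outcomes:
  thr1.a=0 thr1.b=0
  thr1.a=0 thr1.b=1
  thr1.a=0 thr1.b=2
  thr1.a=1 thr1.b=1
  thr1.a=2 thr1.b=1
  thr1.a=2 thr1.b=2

outcome vector order: (thr1.a,thr1.b)
under TSO → <0 0>; <0 1>; <0 2>; <1 1>; <1 2>; <2 1>; <2 2>
TSO∖claimed = {<1 2>}

missing: thr1.a=1 thr1.b=2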